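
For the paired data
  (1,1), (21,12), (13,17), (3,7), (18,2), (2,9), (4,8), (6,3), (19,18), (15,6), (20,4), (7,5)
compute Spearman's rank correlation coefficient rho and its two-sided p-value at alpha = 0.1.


Step 1: Rank x and y separately (midranks; no ties here).
rank(x): 1->1, 21->12, 13->7, 3->3, 18->9, 2->2, 4->4, 6->5, 19->10, 15->8, 20->11, 7->6
rank(y): 1->1, 12->10, 17->11, 7->7, 2->2, 9->9, 8->8, 3->3, 18->12, 6->6, 4->4, 5->5
Step 2: d_i = R_x(i) - R_y(i); compute d_i^2.
  (1-1)^2=0, (12-10)^2=4, (7-11)^2=16, (3-7)^2=16, (9-2)^2=49, (2-9)^2=49, (4-8)^2=16, (5-3)^2=4, (10-12)^2=4, (8-6)^2=4, (11-4)^2=49, (6-5)^2=1
sum(d^2) = 212.
Step 3: rho = 1 - 6*212 / (12*(12^2 - 1)) = 1 - 1272/1716 = 0.258741.
Step 4: Under H0, t = rho * sqrt((n-2)/(1-rho^2)) = 0.8471 ~ t(10).
Step 5: Two-sided p-value from the t-distribution with 10 df = 0.416775.
Step 6: alpha = 0.1. fail to reject H0.

rho = 0.2587, p = 0.416775, fail to reject H0 at alpha = 0.1.


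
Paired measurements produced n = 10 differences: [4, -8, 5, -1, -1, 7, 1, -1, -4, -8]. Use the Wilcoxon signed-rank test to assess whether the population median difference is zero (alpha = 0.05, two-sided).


Step 1: Drop any zero differences (none here) and take |d_i|.
|d| = [4, 8, 5, 1, 1, 7, 1, 1, 4, 8]
Step 2: Midrank |d_i| (ties get averaged ranks).
ranks: |4|->5.5, |8|->9.5, |5|->7, |1|->2.5, |1|->2.5, |7|->8, |1|->2.5, |1|->2.5, |4|->5.5, |8|->9.5
Step 3: Attach original signs; sum ranks with positive sign and with negative sign.
W+ = 5.5 + 7 + 8 + 2.5 = 23
W- = 9.5 + 2.5 + 2.5 + 2.5 + 5.5 + 9.5 = 32
(Check: W+ + W- = 55 should equal n(n+1)/2 = 55.)
Step 4: Test statistic W = min(W+, W-) = 23.
Step 5: Ties in |d|, so use the tie-corrected normal approximation.
        E[W] = n(n+1)/4 = 10*11/4 = 27.5.
        Tie groups: |d|=1 (t=4), |d|=4 (t=2), |d|=8 (t=2); sum(t^3 - t) = 72.
        Var[W] = n(n+1)(2n+1)/24 - sum(t^3-t)/48 = 2310/24 - 72/48 = 94.75.
        z = (W - E[W]) / sqrt(Var[W]) = (23 - 27.5) / 9.7340 = -0.4623.
        Two-sided p = 2*Phi(z) = 0.643867.
Step 6: alpha = 0.05. fail to reject H0.

W+ = 23, W- = 32, W = min = 23, p = 0.643867, fail to reject H0.


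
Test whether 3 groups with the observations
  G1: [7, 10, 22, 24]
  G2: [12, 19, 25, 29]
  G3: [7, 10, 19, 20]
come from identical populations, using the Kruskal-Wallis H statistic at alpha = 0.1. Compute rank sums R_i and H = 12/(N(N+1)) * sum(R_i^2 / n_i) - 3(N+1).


Step 1: Combine all N = 12 observations and assign midranks.
sorted (value, group, rank): (7,G1,1.5), (7,G3,1.5), (10,G1,3.5), (10,G3,3.5), (12,G2,5), (19,G2,6.5), (19,G3,6.5), (20,G3,8), (22,G1,9), (24,G1,10), (25,G2,11), (29,G2,12)
Step 2: Sum ranks within each group.
R_1 = 24 (n_1 = 4)
R_2 = 34.5 (n_2 = 4)
R_3 = 19.5 (n_3 = 4)
Step 3: H = 12/(N(N+1)) * sum(R_i^2/n_i) - 3(N+1)
     = 12/(12*13) * (24^2/4 + 34.5^2/4 + 19.5^2/4) - 3*13
     = 0.076923 * 536.625 - 39
     = 2.278846.
Step 4: Ties present; correction factor C = 1 - 18/(12^3 - 12) = 0.989510. Corrected H = 2.278846 / 0.989510 = 2.303004.
Step 5: Under H0, H ~ chi^2(2); p-value = 0.316162.
Step 6: alpha = 0.1. fail to reject H0.

H = 2.3030, df = 2, p = 0.316162, fail to reject H0.


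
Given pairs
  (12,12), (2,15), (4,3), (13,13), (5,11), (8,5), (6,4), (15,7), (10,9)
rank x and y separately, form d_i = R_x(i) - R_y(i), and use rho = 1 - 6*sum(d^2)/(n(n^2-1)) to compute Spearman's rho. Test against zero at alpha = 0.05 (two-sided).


Step 1: Rank x and y separately (midranks; no ties here).
rank(x): 12->7, 2->1, 4->2, 13->8, 5->3, 8->5, 6->4, 15->9, 10->6
rank(y): 12->7, 15->9, 3->1, 13->8, 11->6, 5->3, 4->2, 7->4, 9->5
Step 2: d_i = R_x(i) - R_y(i); compute d_i^2.
  (7-7)^2=0, (1-9)^2=64, (2-1)^2=1, (8-8)^2=0, (3-6)^2=9, (5-3)^2=4, (4-2)^2=4, (9-4)^2=25, (6-5)^2=1
sum(d^2) = 108.
Step 3: rho = 1 - 6*108 / (9*(9^2 - 1)) = 1 - 648/720 = 0.100000.
Step 4: Under H0, t = rho * sqrt((n-2)/(1-rho^2)) = 0.2659 ~ t(7).
Step 5: Two-sided p-value from the t-distribution with 7 df = 0.797972.
Step 6: alpha = 0.05. fail to reject H0.

rho = 0.1000, p = 0.797972, fail to reject H0 at alpha = 0.05.


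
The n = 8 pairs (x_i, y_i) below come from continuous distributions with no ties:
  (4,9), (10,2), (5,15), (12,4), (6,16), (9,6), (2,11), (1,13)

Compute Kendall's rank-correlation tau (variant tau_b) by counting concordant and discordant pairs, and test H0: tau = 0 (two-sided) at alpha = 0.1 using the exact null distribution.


Step 1: Enumerate the 28 unordered pairs (i,j) with i<j and classify each by sign(x_j-x_i) * sign(y_j-y_i).
  (1,2):dx=+6,dy=-7->D; (1,3):dx=+1,dy=+6->C; (1,4):dx=+8,dy=-5->D; (1,5):dx=+2,dy=+7->C
  (1,6):dx=+5,dy=-3->D; (1,7):dx=-2,dy=+2->D; (1,8):dx=-3,dy=+4->D; (2,3):dx=-5,dy=+13->D
  (2,4):dx=+2,dy=+2->C; (2,5):dx=-4,dy=+14->D; (2,6):dx=-1,dy=+4->D; (2,7):dx=-8,dy=+9->D
  (2,8):dx=-9,dy=+11->D; (3,4):dx=+7,dy=-11->D; (3,5):dx=+1,dy=+1->C; (3,6):dx=+4,dy=-9->D
  (3,7):dx=-3,dy=-4->C; (3,8):dx=-4,dy=-2->C; (4,5):dx=-6,dy=+12->D; (4,6):dx=-3,dy=+2->D
  (4,7):dx=-10,dy=+7->D; (4,8):dx=-11,dy=+9->D; (5,6):dx=+3,dy=-10->D; (5,7):dx=-4,dy=-5->C
  (5,8):dx=-5,dy=-3->C; (6,7):dx=-7,dy=+5->D; (6,8):dx=-8,dy=+7->D; (7,8):dx=-1,dy=+2->D
Step 2: C = 8, D = 20, total pairs = 28.
Step 3: tau = (C - D)/(n(n-1)/2) = (8 - 20)/28 = -0.428571.
Step 4: Exact two-sided p-value (enumerate n! = 40320 permutations of y under H0): p = 0.178869.
Step 5: alpha = 0.1. fail to reject H0.

tau_b = -0.4286 (C=8, D=20), p = 0.178869, fail to reject H0.


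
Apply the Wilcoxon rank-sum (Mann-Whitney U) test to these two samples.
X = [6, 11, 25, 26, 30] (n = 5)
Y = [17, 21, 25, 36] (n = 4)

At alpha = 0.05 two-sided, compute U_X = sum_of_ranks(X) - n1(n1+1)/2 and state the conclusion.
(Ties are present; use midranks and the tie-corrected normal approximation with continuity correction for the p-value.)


Step 1: Combine and sort all 9 observations; assign midranks.
sorted (value, group): (6,X), (11,X), (17,Y), (21,Y), (25,X), (25,Y), (26,X), (30,X), (36,Y)
ranks: 6->1, 11->2, 17->3, 21->4, 25->5.5, 25->5.5, 26->7, 30->8, 36->9
Step 2: Rank sum for X: R1 = 1 + 2 + 5.5 + 7 + 8 = 23.5.
Step 3: U_X = R1 - n1(n1+1)/2 = 23.5 - 5*6/2 = 23.5 - 15 = 8.5.
       U_Y = n1*n2 - U_X = 20 - 8.5 = 11.5.
Step 4: Ties are present, so use the tie-corrected normal approximation (with continuity correction) for the p-value.
Step 5: p-value = 0.805701; compare to alpha = 0.05. fail to reject H0.

U_X = 8.5, p = 0.805701, fail to reject H0 at alpha = 0.05.


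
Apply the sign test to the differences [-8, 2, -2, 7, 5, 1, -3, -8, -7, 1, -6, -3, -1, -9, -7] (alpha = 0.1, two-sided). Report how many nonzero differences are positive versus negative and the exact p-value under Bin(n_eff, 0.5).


Step 1: Discard zero differences. Original n = 15; n_eff = number of nonzero differences = 15.
Nonzero differences (with sign): -8, +2, -2, +7, +5, +1, -3, -8, -7, +1, -6, -3, -1, -9, -7
Step 2: Count signs: positive = 5, negative = 10.
Step 3: Under H0: P(positive) = 0.5, so the number of positives S ~ Bin(15, 0.5).
Step 4: Two-sided exact p-value = sum of Bin(15,0.5) probabilities at or below the observed probability = 0.301758.
Step 5: alpha = 0.1. fail to reject H0.

n_eff = 15, pos = 5, neg = 10, p = 0.301758, fail to reject H0.


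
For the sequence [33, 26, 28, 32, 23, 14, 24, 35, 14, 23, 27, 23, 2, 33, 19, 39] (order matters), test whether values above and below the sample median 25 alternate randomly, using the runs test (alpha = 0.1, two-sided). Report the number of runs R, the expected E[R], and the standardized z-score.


Step 1: Compute median = 25; label A = above, B = below.
Labels in order: AAAABBBABBABBABA  (n_A = 8, n_B = 8)
Step 2: Count runs R = 9.
Step 3: Under H0 (random ordering), E[R] = 2*n_A*n_B/(n_A+n_B) + 1 = 2*8*8/16 + 1 = 9.0000.
        Var[R] = 2*n_A*n_B*(2*n_A*n_B - n_A - n_B) / ((n_A+n_B)^2 * (n_A+n_B-1)) = 14336/3840 = 3.7333.
        SD[R] = 1.9322.
Step 4: R = E[R], so z = 0 with no continuity correction.
Step 5: Two-sided p-value via normal approximation = 2*(1 - Phi(|z|)) = 1.000000.
Step 6: alpha = 0.1. fail to reject H0.

R = 9, z = 0.0000, p = 1.000000, fail to reject H0.


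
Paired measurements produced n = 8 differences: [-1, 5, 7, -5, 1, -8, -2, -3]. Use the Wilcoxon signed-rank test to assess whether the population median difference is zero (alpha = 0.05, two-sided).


Step 1: Drop any zero differences (none here) and take |d_i|.
|d| = [1, 5, 7, 5, 1, 8, 2, 3]
Step 2: Midrank |d_i| (ties get averaged ranks).
ranks: |1|->1.5, |5|->5.5, |7|->7, |5|->5.5, |1|->1.5, |8|->8, |2|->3, |3|->4
Step 3: Attach original signs; sum ranks with positive sign and with negative sign.
W+ = 5.5 + 7 + 1.5 = 14
W- = 1.5 + 5.5 + 8 + 3 + 4 = 22
(Check: W+ + W- = 36 should equal n(n+1)/2 = 36.)
Step 4: Test statistic W = min(W+, W-) = 14.
Step 5: Ties in |d|, so use the tie-corrected normal approximation.
        E[W] = n(n+1)/4 = 8*9/4 = 18.
        Tie groups: |d|=1 (t=2), |d|=5 (t=2); sum(t^3 - t) = 12.
        Var[W] = n(n+1)(2n+1)/24 - sum(t^3-t)/48 = 1224/24 - 12/48 = 50.75.
        z = (W - E[W]) / sqrt(Var[W]) = (14 - 18) / 7.1239 = -0.5615.
        Two-sided p = 2*Phi(z) = 0.574464.
Step 6: alpha = 0.05. fail to reject H0.

W+ = 14, W- = 22, W = min = 14, p = 0.574464, fail to reject H0.


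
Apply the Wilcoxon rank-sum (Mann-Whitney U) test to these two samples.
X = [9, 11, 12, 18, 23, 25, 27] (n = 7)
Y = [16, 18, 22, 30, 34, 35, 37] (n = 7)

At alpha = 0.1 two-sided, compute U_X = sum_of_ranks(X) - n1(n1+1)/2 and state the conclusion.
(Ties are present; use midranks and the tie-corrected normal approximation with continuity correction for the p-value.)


Step 1: Combine and sort all 14 observations; assign midranks.
sorted (value, group): (9,X), (11,X), (12,X), (16,Y), (18,X), (18,Y), (22,Y), (23,X), (25,X), (27,X), (30,Y), (34,Y), (35,Y), (37,Y)
ranks: 9->1, 11->2, 12->3, 16->4, 18->5.5, 18->5.5, 22->7, 23->8, 25->9, 27->10, 30->11, 34->12, 35->13, 37->14
Step 2: Rank sum for X: R1 = 1 + 2 + 3 + 5.5 + 8 + 9 + 10 = 38.5.
Step 3: U_X = R1 - n1(n1+1)/2 = 38.5 - 7*8/2 = 38.5 - 28 = 10.5.
       U_Y = n1*n2 - U_X = 49 - 10.5 = 38.5.
Step 4: Ties are present, so use the tie-corrected normal approximation (with continuity correction) for the p-value.
Step 5: p-value = 0.084192; compare to alpha = 0.1. reject H0.

U_X = 10.5, p = 0.084192, reject H0 at alpha = 0.1.


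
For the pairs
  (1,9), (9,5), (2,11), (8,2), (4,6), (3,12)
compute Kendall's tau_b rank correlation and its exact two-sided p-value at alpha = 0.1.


Step 1: Enumerate the 15 unordered pairs (i,j) with i<j and classify each by sign(x_j-x_i) * sign(y_j-y_i).
  (1,2):dx=+8,dy=-4->D; (1,3):dx=+1,dy=+2->C; (1,4):dx=+7,dy=-7->D; (1,5):dx=+3,dy=-3->D
  (1,6):dx=+2,dy=+3->C; (2,3):dx=-7,dy=+6->D; (2,4):dx=-1,dy=-3->C; (2,5):dx=-5,dy=+1->D
  (2,6):dx=-6,dy=+7->D; (3,4):dx=+6,dy=-9->D; (3,5):dx=+2,dy=-5->D; (3,6):dx=+1,dy=+1->C
  (4,5):dx=-4,dy=+4->D; (4,6):dx=-5,dy=+10->D; (5,6):dx=-1,dy=+6->D
Step 2: C = 4, D = 11, total pairs = 15.
Step 3: tau = (C - D)/(n(n-1)/2) = (4 - 11)/15 = -0.466667.
Step 4: Exact two-sided p-value (enumerate n! = 720 permutations of y under H0): p = 0.272222.
Step 5: alpha = 0.1. fail to reject H0.

tau_b = -0.4667 (C=4, D=11), p = 0.272222, fail to reject H0.


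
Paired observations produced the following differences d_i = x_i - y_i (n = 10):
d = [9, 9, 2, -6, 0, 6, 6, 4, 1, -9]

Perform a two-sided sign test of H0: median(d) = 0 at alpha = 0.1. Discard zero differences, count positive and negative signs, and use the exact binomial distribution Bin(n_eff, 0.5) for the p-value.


Step 1: Discard zero differences. Original n = 10; n_eff = number of nonzero differences = 9.
Nonzero differences (with sign): +9, +9, +2, -6, +6, +6, +4, +1, -9
Step 2: Count signs: positive = 7, negative = 2.
Step 3: Under H0: P(positive) = 0.5, so the number of positives S ~ Bin(9, 0.5).
Step 4: Two-sided exact p-value = sum of Bin(9,0.5) probabilities at or below the observed probability = 0.179688.
Step 5: alpha = 0.1. fail to reject H0.

n_eff = 9, pos = 7, neg = 2, p = 0.179688, fail to reject H0.


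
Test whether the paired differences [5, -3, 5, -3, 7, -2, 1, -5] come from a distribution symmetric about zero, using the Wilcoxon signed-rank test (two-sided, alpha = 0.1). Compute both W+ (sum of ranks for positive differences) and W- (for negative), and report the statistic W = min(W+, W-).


Step 1: Drop any zero differences (none here) and take |d_i|.
|d| = [5, 3, 5, 3, 7, 2, 1, 5]
Step 2: Midrank |d_i| (ties get averaged ranks).
ranks: |5|->6, |3|->3.5, |5|->6, |3|->3.5, |7|->8, |2|->2, |1|->1, |5|->6
Step 3: Attach original signs; sum ranks with positive sign and with negative sign.
W+ = 6 + 6 + 8 + 1 = 21
W- = 3.5 + 3.5 + 2 + 6 = 15
(Check: W+ + W- = 36 should equal n(n+1)/2 = 36.)
Step 4: Test statistic W = min(W+, W-) = 15.
Step 5: Ties in |d|, so use the tie-corrected normal approximation.
        E[W] = n(n+1)/4 = 8*9/4 = 18.
        Tie groups: |d|=3 (t=2), |d|=5 (t=3); sum(t^3 - t) = 30.
        Var[W] = n(n+1)(2n+1)/24 - sum(t^3-t)/48 = 1224/24 - 30/48 = 50.375.
        z = (W - E[W]) / sqrt(Var[W]) = (15 - 18) / 7.0975 = -0.4227.
        Two-sided p = 2*Phi(z) = 0.672527.
Step 6: alpha = 0.1. fail to reject H0.

W+ = 21, W- = 15, W = min = 15, p = 0.672527, fail to reject H0.


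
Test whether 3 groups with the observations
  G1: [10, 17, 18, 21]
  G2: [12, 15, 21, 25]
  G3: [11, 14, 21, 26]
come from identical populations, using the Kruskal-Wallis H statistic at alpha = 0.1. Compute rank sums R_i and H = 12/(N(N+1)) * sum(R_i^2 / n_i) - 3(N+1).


Step 1: Combine all N = 12 observations and assign midranks.
sorted (value, group, rank): (10,G1,1), (11,G3,2), (12,G2,3), (14,G3,4), (15,G2,5), (17,G1,6), (18,G1,7), (21,G1,9), (21,G2,9), (21,G3,9), (25,G2,11), (26,G3,12)
Step 2: Sum ranks within each group.
R_1 = 23 (n_1 = 4)
R_2 = 28 (n_2 = 4)
R_3 = 27 (n_3 = 4)
Step 3: H = 12/(N(N+1)) * sum(R_i^2/n_i) - 3(N+1)
     = 12/(12*13) * (23^2/4 + 28^2/4 + 27^2/4) - 3*13
     = 0.076923 * 510.5 - 39
     = 0.269231.
Step 4: Ties present; correction factor C = 1 - 24/(12^3 - 12) = 0.986014. Corrected H = 0.269231 / 0.986014 = 0.273050.
Step 5: Under H0, H ~ chi^2(2); p-value = 0.872385.
Step 6: alpha = 0.1. fail to reject H0.

H = 0.2730, df = 2, p = 0.872385, fail to reject H0.


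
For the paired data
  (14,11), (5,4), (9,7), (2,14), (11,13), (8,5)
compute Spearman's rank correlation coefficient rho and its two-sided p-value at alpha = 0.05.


Step 1: Rank x and y separately (midranks; no ties here).
rank(x): 14->6, 5->2, 9->4, 2->1, 11->5, 8->3
rank(y): 11->4, 4->1, 7->3, 14->6, 13->5, 5->2
Step 2: d_i = R_x(i) - R_y(i); compute d_i^2.
  (6-4)^2=4, (2-1)^2=1, (4-3)^2=1, (1-6)^2=25, (5-5)^2=0, (3-2)^2=1
sum(d^2) = 32.
Step 3: rho = 1 - 6*32 / (6*(6^2 - 1)) = 1 - 192/210 = 0.085714.
Step 4: Under H0, t = rho * sqrt((n-2)/(1-rho^2)) = 0.1721 ~ t(4).
Step 5: Two-sided p-value from the t-distribution with 4 df = 0.871743.
Step 6: alpha = 0.05. fail to reject H0.

rho = 0.0857, p = 0.871743, fail to reject H0 at alpha = 0.05.


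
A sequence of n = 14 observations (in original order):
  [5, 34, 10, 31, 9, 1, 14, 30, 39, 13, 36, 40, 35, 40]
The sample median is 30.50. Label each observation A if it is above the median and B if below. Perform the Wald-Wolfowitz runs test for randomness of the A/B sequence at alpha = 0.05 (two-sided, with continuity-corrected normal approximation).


Step 1: Compute median = 30.50; label A = above, B = below.
Labels in order: BABABBBBABAAAA  (n_A = 7, n_B = 7)
Step 2: Count runs R = 8.
Step 3: Under H0 (random ordering), E[R] = 2*n_A*n_B/(n_A+n_B) + 1 = 2*7*7/14 + 1 = 8.0000.
        Var[R] = 2*n_A*n_B*(2*n_A*n_B - n_A - n_B) / ((n_A+n_B)^2 * (n_A+n_B-1)) = 8232/2548 = 3.2308.
        SD[R] = 1.7974.
Step 4: R = E[R], so z = 0 with no continuity correction.
Step 5: Two-sided p-value via normal approximation = 2*(1 - Phi(|z|)) = 1.000000.
Step 6: alpha = 0.05. fail to reject H0.

R = 8, z = 0.0000, p = 1.000000, fail to reject H0.


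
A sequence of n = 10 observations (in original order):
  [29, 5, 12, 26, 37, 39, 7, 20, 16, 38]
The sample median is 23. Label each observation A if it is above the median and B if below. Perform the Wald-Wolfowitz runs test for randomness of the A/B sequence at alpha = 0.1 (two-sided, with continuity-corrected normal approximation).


Step 1: Compute median = 23; label A = above, B = below.
Labels in order: ABBAAABBBA  (n_A = 5, n_B = 5)
Step 2: Count runs R = 5.
Step 3: Under H0 (random ordering), E[R] = 2*n_A*n_B/(n_A+n_B) + 1 = 2*5*5/10 + 1 = 6.0000.
        Var[R] = 2*n_A*n_B*(2*n_A*n_B - n_A - n_B) / ((n_A+n_B)^2 * (n_A+n_B-1)) = 2000/900 = 2.2222.
        SD[R] = 1.4907.
Step 4: Continuity-corrected z = (R + 0.5 - E[R]) / SD[R] = (5 + 0.5 - 6.0000) / 1.4907 = -0.3354.
Step 5: Two-sided p-value via normal approximation = 2*(1 - Phi(|z|)) = 0.737316.
Step 6: alpha = 0.1. fail to reject H0.

R = 5, z = -0.3354, p = 0.737316, fail to reject H0.


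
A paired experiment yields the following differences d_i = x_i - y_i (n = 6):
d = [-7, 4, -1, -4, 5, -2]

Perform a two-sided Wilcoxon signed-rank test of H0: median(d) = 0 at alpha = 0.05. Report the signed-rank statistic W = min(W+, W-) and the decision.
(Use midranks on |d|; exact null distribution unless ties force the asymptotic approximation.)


Step 1: Drop any zero differences (none here) and take |d_i|.
|d| = [7, 4, 1, 4, 5, 2]
Step 2: Midrank |d_i| (ties get averaged ranks).
ranks: |7|->6, |4|->3.5, |1|->1, |4|->3.5, |5|->5, |2|->2
Step 3: Attach original signs; sum ranks with positive sign and with negative sign.
W+ = 3.5 + 5 = 8.5
W- = 6 + 1 + 3.5 + 2 = 12.5
(Check: W+ + W- = 21 should equal n(n+1)/2 = 21.)
Step 4: Test statistic W = min(W+, W-) = 8.5.
Step 5: Ties in |d|, so use the tie-corrected normal approximation.
        E[W] = n(n+1)/4 = 6*7/4 = 10.5.
        Tie groups: |d|=4 (t=2); sum(t^3 - t) = 6.
        Var[W] = n(n+1)(2n+1)/24 - sum(t^3-t)/48 = 546/24 - 6/48 = 22.625.
        z = (W - E[W]) / sqrt(Var[W]) = (8.5 - 10.5) / 4.7566 = -0.4205.
        Two-sided p = 2*Phi(z) = 0.674142.
Step 6: alpha = 0.05. fail to reject H0.

W+ = 8.5, W- = 12.5, W = min = 8.5, p = 0.674142, fail to reject H0.


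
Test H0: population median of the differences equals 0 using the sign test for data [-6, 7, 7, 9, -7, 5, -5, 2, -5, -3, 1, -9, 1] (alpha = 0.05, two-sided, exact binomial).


Step 1: Discard zero differences. Original n = 13; n_eff = number of nonzero differences = 13.
Nonzero differences (with sign): -6, +7, +7, +9, -7, +5, -5, +2, -5, -3, +1, -9, +1
Step 2: Count signs: positive = 7, negative = 6.
Step 3: Under H0: P(positive) = 0.5, so the number of positives S ~ Bin(13, 0.5).
Step 4: Two-sided exact p-value = sum of Bin(13,0.5) probabilities at or below the observed probability = 1.000000.
Step 5: alpha = 0.05. fail to reject H0.

n_eff = 13, pos = 7, neg = 6, p = 1.000000, fail to reject H0.


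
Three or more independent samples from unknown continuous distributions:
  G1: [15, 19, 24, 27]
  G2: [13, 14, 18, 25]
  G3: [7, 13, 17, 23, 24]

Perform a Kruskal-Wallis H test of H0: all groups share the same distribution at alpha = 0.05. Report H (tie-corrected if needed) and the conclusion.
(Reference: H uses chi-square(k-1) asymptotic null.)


Step 1: Combine all N = 13 observations and assign midranks.
sorted (value, group, rank): (7,G3,1), (13,G2,2.5), (13,G3,2.5), (14,G2,4), (15,G1,5), (17,G3,6), (18,G2,7), (19,G1,8), (23,G3,9), (24,G1,10.5), (24,G3,10.5), (25,G2,12), (27,G1,13)
Step 2: Sum ranks within each group.
R_1 = 36.5 (n_1 = 4)
R_2 = 25.5 (n_2 = 4)
R_3 = 29 (n_3 = 5)
Step 3: H = 12/(N(N+1)) * sum(R_i^2/n_i) - 3(N+1)
     = 12/(13*14) * (36.5^2/4 + 25.5^2/4 + 29^2/5) - 3*14
     = 0.065934 * 663.825 - 42
     = 1.768681.
Step 4: Ties present; correction factor C = 1 - 12/(13^3 - 13) = 0.994505. Corrected H = 1.768681 / 0.994505 = 1.778453.
Step 5: Under H0, H ~ chi^2(2); p-value = 0.410974.
Step 6: alpha = 0.05. fail to reject H0.

H = 1.7785, df = 2, p = 0.410974, fail to reject H0.


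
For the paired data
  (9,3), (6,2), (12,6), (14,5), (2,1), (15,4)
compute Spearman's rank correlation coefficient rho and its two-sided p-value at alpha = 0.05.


Step 1: Rank x and y separately (midranks; no ties here).
rank(x): 9->3, 6->2, 12->4, 14->5, 2->1, 15->6
rank(y): 3->3, 2->2, 6->6, 5->5, 1->1, 4->4
Step 2: d_i = R_x(i) - R_y(i); compute d_i^2.
  (3-3)^2=0, (2-2)^2=0, (4-6)^2=4, (5-5)^2=0, (1-1)^2=0, (6-4)^2=4
sum(d^2) = 8.
Step 3: rho = 1 - 6*8 / (6*(6^2 - 1)) = 1 - 48/210 = 0.771429.
Step 4: Under H0, t = rho * sqrt((n-2)/(1-rho^2)) = 2.4247 ~ t(4).
Step 5: Two-sided p-value from the t-distribution with 4 df = 0.072397.
Step 6: alpha = 0.05. fail to reject H0.

rho = 0.7714, p = 0.072397, fail to reject H0 at alpha = 0.05.


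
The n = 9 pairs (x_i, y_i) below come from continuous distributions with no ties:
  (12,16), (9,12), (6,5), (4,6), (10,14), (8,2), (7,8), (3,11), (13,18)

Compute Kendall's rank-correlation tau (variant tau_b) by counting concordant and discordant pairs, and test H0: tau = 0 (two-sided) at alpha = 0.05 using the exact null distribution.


Step 1: Enumerate the 36 unordered pairs (i,j) with i<j and classify each by sign(x_j-x_i) * sign(y_j-y_i).
  (1,2):dx=-3,dy=-4->C; (1,3):dx=-6,dy=-11->C; (1,4):dx=-8,dy=-10->C; (1,5):dx=-2,dy=-2->C
  (1,6):dx=-4,dy=-14->C; (1,7):dx=-5,dy=-8->C; (1,8):dx=-9,dy=-5->C; (1,9):dx=+1,dy=+2->C
  (2,3):dx=-3,dy=-7->C; (2,4):dx=-5,dy=-6->C; (2,5):dx=+1,dy=+2->C; (2,6):dx=-1,dy=-10->C
  (2,7):dx=-2,dy=-4->C; (2,8):dx=-6,dy=-1->C; (2,9):dx=+4,dy=+6->C; (3,4):dx=-2,dy=+1->D
  (3,5):dx=+4,dy=+9->C; (3,6):dx=+2,dy=-3->D; (3,7):dx=+1,dy=+3->C; (3,8):dx=-3,dy=+6->D
  (3,9):dx=+7,dy=+13->C; (4,5):dx=+6,dy=+8->C; (4,6):dx=+4,dy=-4->D; (4,7):dx=+3,dy=+2->C
  (4,8):dx=-1,dy=+5->D; (4,9):dx=+9,dy=+12->C; (5,6):dx=-2,dy=-12->C; (5,7):dx=-3,dy=-6->C
  (5,8):dx=-7,dy=-3->C; (5,9):dx=+3,dy=+4->C; (6,7):dx=-1,dy=+6->D; (6,8):dx=-5,dy=+9->D
  (6,9):dx=+5,dy=+16->C; (7,8):dx=-4,dy=+3->D; (7,9):dx=+6,dy=+10->C; (8,9):dx=+10,dy=+7->C
Step 2: C = 28, D = 8, total pairs = 36.
Step 3: tau = (C - D)/(n(n-1)/2) = (28 - 8)/36 = 0.555556.
Step 4: Exact two-sided p-value (enumerate n! = 362880 permutations of y under H0): p = 0.044615.
Step 5: alpha = 0.05. reject H0.

tau_b = 0.5556 (C=28, D=8), p = 0.044615, reject H0.


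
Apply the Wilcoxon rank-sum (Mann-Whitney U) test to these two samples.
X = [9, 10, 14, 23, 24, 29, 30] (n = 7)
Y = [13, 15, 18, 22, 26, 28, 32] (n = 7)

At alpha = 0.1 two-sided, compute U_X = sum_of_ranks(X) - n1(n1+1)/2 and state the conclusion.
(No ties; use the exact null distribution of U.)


Step 1: Combine and sort all 14 observations; assign midranks.
sorted (value, group): (9,X), (10,X), (13,Y), (14,X), (15,Y), (18,Y), (22,Y), (23,X), (24,X), (26,Y), (28,Y), (29,X), (30,X), (32,Y)
ranks: 9->1, 10->2, 13->3, 14->4, 15->5, 18->6, 22->7, 23->8, 24->9, 26->10, 28->11, 29->12, 30->13, 32->14
Step 2: Rank sum for X: R1 = 1 + 2 + 4 + 8 + 9 + 12 + 13 = 49.
Step 3: U_X = R1 - n1(n1+1)/2 = 49 - 7*8/2 = 49 - 28 = 21.
       U_Y = n1*n2 - U_X = 49 - 21 = 28.
Step 4: No ties, so the exact null distribution of U (based on enumerating the C(14,7) = 3432 equally likely rank assignments) gives the two-sided p-value.
Step 5: p-value = 0.710373; compare to alpha = 0.1. fail to reject H0.

U_X = 21, p = 0.710373, fail to reject H0 at alpha = 0.1.


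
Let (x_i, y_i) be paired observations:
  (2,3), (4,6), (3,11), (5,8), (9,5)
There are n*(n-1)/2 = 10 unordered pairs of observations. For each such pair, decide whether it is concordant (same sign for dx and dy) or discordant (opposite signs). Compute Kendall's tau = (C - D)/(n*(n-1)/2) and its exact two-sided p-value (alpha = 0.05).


Step 1: Enumerate the 10 unordered pairs (i,j) with i<j and classify each by sign(x_j-x_i) * sign(y_j-y_i).
  (1,2):dx=+2,dy=+3->C; (1,3):dx=+1,dy=+8->C; (1,4):dx=+3,dy=+5->C; (1,5):dx=+7,dy=+2->C
  (2,3):dx=-1,dy=+5->D; (2,4):dx=+1,dy=+2->C; (2,5):dx=+5,dy=-1->D; (3,4):dx=+2,dy=-3->D
  (3,5):dx=+6,dy=-6->D; (4,5):dx=+4,dy=-3->D
Step 2: C = 5, D = 5, total pairs = 10.
Step 3: tau = (C - D)/(n(n-1)/2) = (5 - 5)/10 = 0.000000.
Step 4: Exact two-sided p-value (enumerate n! = 120 permutations of y under H0): p = 1.000000.
Step 5: alpha = 0.05. fail to reject H0.

tau_b = 0.0000 (C=5, D=5), p = 1.000000, fail to reject H0.


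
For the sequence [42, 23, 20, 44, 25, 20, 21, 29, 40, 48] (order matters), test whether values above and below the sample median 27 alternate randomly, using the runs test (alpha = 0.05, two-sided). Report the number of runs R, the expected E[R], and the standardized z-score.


Step 1: Compute median = 27; label A = above, B = below.
Labels in order: ABBABBBAAA  (n_A = 5, n_B = 5)
Step 2: Count runs R = 5.
Step 3: Under H0 (random ordering), E[R] = 2*n_A*n_B/(n_A+n_B) + 1 = 2*5*5/10 + 1 = 6.0000.
        Var[R] = 2*n_A*n_B*(2*n_A*n_B - n_A - n_B) / ((n_A+n_B)^2 * (n_A+n_B-1)) = 2000/900 = 2.2222.
        SD[R] = 1.4907.
Step 4: Continuity-corrected z = (R + 0.5 - E[R]) / SD[R] = (5 + 0.5 - 6.0000) / 1.4907 = -0.3354.
Step 5: Two-sided p-value via normal approximation = 2*(1 - Phi(|z|)) = 0.737316.
Step 6: alpha = 0.05. fail to reject H0.

R = 5, z = -0.3354, p = 0.737316, fail to reject H0.


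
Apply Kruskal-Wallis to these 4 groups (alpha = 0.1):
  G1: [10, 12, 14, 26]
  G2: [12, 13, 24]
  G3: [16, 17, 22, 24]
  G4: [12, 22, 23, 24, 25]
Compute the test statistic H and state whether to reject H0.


Step 1: Combine all N = 16 observations and assign midranks.
sorted (value, group, rank): (10,G1,1), (12,G1,3), (12,G2,3), (12,G4,3), (13,G2,5), (14,G1,6), (16,G3,7), (17,G3,8), (22,G3,9.5), (22,G4,9.5), (23,G4,11), (24,G2,13), (24,G3,13), (24,G4,13), (25,G4,15), (26,G1,16)
Step 2: Sum ranks within each group.
R_1 = 26 (n_1 = 4)
R_2 = 21 (n_2 = 3)
R_3 = 37.5 (n_3 = 4)
R_4 = 51.5 (n_4 = 5)
Step 3: H = 12/(N(N+1)) * sum(R_i^2/n_i) - 3(N+1)
     = 12/(16*17) * (26^2/4 + 21^2/3 + 37.5^2/4 + 51.5^2/5) - 3*17
     = 0.044118 * 1198.01 - 51
     = 1.853493.
Step 4: Ties present; correction factor C = 1 - 54/(16^3 - 16) = 0.986765. Corrected H = 1.853493 / 0.986765 = 1.878353.
Step 5: Under H0, H ~ chi^2(3); p-value = 0.598035.
Step 6: alpha = 0.1. fail to reject H0.

H = 1.8784, df = 3, p = 0.598035, fail to reject H0.


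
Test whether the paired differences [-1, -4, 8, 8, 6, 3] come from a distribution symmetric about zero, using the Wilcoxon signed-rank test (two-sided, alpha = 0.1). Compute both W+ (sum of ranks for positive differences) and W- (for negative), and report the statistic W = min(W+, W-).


Step 1: Drop any zero differences (none here) and take |d_i|.
|d| = [1, 4, 8, 8, 6, 3]
Step 2: Midrank |d_i| (ties get averaged ranks).
ranks: |1|->1, |4|->3, |8|->5.5, |8|->5.5, |6|->4, |3|->2
Step 3: Attach original signs; sum ranks with positive sign and with negative sign.
W+ = 5.5 + 5.5 + 4 + 2 = 17
W- = 1 + 3 = 4
(Check: W+ + W- = 21 should equal n(n+1)/2 = 21.)
Step 4: Test statistic W = min(W+, W-) = 4.
Step 5: Ties in |d|, so use the tie-corrected normal approximation.
        E[W] = n(n+1)/4 = 6*7/4 = 10.5.
        Tie groups: |d|=8 (t=2); sum(t^3 - t) = 6.
        Var[W] = n(n+1)(2n+1)/24 - sum(t^3-t)/48 = 546/24 - 6/48 = 22.625.
        z = (W - E[W]) / sqrt(Var[W]) = (4 - 10.5) / 4.7566 = -1.3665.
        Two-sided p = 2*Phi(z) = 0.171773.
Step 6: alpha = 0.1. fail to reject H0.

W+ = 17, W- = 4, W = min = 4, p = 0.171773, fail to reject H0.


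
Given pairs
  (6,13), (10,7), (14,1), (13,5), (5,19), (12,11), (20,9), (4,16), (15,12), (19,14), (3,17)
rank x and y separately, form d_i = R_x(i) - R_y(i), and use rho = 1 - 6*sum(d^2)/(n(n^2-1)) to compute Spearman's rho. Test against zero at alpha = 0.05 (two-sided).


Step 1: Rank x and y separately (midranks; no ties here).
rank(x): 6->4, 10->5, 14->8, 13->7, 5->3, 12->6, 20->11, 4->2, 15->9, 19->10, 3->1
rank(y): 13->7, 7->3, 1->1, 5->2, 19->11, 11->5, 9->4, 16->9, 12->6, 14->8, 17->10
Step 2: d_i = R_x(i) - R_y(i); compute d_i^2.
  (4-7)^2=9, (5-3)^2=4, (8-1)^2=49, (7-2)^2=25, (3-11)^2=64, (6-5)^2=1, (11-4)^2=49, (2-9)^2=49, (9-6)^2=9, (10-8)^2=4, (1-10)^2=81
sum(d^2) = 344.
Step 3: rho = 1 - 6*344 / (11*(11^2 - 1)) = 1 - 2064/1320 = -0.563636.
Step 4: Under H0, t = rho * sqrt((n-2)/(1-rho^2)) = -2.0470 ~ t(9).
Step 5: Two-sided p-value from the t-distribution with 9 df = 0.070952.
Step 6: alpha = 0.05. fail to reject H0.

rho = -0.5636, p = 0.070952, fail to reject H0 at alpha = 0.05.


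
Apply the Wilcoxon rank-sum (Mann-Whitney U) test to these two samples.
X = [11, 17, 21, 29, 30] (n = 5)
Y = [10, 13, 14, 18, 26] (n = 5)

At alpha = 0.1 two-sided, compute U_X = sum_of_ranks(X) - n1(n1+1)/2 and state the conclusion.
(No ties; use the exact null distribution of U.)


Step 1: Combine and sort all 10 observations; assign midranks.
sorted (value, group): (10,Y), (11,X), (13,Y), (14,Y), (17,X), (18,Y), (21,X), (26,Y), (29,X), (30,X)
ranks: 10->1, 11->2, 13->3, 14->4, 17->5, 18->6, 21->7, 26->8, 29->9, 30->10
Step 2: Rank sum for X: R1 = 2 + 5 + 7 + 9 + 10 = 33.
Step 3: U_X = R1 - n1(n1+1)/2 = 33 - 5*6/2 = 33 - 15 = 18.
       U_Y = n1*n2 - U_X = 25 - 18 = 7.
Step 4: No ties, so the exact null distribution of U (based on enumerating the C(10,5) = 252 equally likely rank assignments) gives the two-sided p-value.
Step 5: p-value = 0.309524; compare to alpha = 0.1. fail to reject H0.

U_X = 18, p = 0.309524, fail to reject H0 at alpha = 0.1.


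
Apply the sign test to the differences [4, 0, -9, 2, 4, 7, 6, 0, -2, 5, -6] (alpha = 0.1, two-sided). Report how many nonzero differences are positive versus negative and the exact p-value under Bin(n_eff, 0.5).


Step 1: Discard zero differences. Original n = 11; n_eff = number of nonzero differences = 9.
Nonzero differences (with sign): +4, -9, +2, +4, +7, +6, -2, +5, -6
Step 2: Count signs: positive = 6, negative = 3.
Step 3: Under H0: P(positive) = 0.5, so the number of positives S ~ Bin(9, 0.5).
Step 4: Two-sided exact p-value = sum of Bin(9,0.5) probabilities at or below the observed probability = 0.507812.
Step 5: alpha = 0.1. fail to reject H0.

n_eff = 9, pos = 6, neg = 3, p = 0.507812, fail to reject H0.


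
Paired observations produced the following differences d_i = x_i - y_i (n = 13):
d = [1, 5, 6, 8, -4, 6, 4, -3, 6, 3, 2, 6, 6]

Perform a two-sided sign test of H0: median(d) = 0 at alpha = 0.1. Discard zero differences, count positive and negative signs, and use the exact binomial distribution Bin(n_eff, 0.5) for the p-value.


Step 1: Discard zero differences. Original n = 13; n_eff = number of nonzero differences = 13.
Nonzero differences (with sign): +1, +5, +6, +8, -4, +6, +4, -3, +6, +3, +2, +6, +6
Step 2: Count signs: positive = 11, negative = 2.
Step 3: Under H0: P(positive) = 0.5, so the number of positives S ~ Bin(13, 0.5).
Step 4: Two-sided exact p-value = sum of Bin(13,0.5) probabilities at or below the observed probability = 0.022461.
Step 5: alpha = 0.1. reject H0.

n_eff = 13, pos = 11, neg = 2, p = 0.022461, reject H0.


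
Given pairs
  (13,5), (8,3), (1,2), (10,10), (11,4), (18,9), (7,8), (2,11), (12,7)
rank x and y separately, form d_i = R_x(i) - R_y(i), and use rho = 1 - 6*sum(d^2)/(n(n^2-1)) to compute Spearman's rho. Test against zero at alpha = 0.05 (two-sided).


Step 1: Rank x and y separately (midranks; no ties here).
rank(x): 13->8, 8->4, 1->1, 10->5, 11->6, 18->9, 7->3, 2->2, 12->7
rank(y): 5->4, 3->2, 2->1, 10->8, 4->3, 9->7, 8->6, 11->9, 7->5
Step 2: d_i = R_x(i) - R_y(i); compute d_i^2.
  (8-4)^2=16, (4-2)^2=4, (1-1)^2=0, (5-8)^2=9, (6-3)^2=9, (9-7)^2=4, (3-6)^2=9, (2-9)^2=49, (7-5)^2=4
sum(d^2) = 104.
Step 3: rho = 1 - 6*104 / (9*(9^2 - 1)) = 1 - 624/720 = 0.133333.
Step 4: Under H0, t = rho * sqrt((n-2)/(1-rho^2)) = 0.3559 ~ t(7).
Step 5: Two-sided p-value from the t-distribution with 7 df = 0.732368.
Step 6: alpha = 0.05. fail to reject H0.

rho = 0.1333, p = 0.732368, fail to reject H0 at alpha = 0.05.


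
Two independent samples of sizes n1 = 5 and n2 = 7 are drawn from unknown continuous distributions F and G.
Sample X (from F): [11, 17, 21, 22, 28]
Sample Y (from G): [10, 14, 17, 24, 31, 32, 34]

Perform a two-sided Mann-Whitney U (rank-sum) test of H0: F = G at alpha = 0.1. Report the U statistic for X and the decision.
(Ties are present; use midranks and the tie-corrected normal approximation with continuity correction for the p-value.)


Step 1: Combine and sort all 12 observations; assign midranks.
sorted (value, group): (10,Y), (11,X), (14,Y), (17,X), (17,Y), (21,X), (22,X), (24,Y), (28,X), (31,Y), (32,Y), (34,Y)
ranks: 10->1, 11->2, 14->3, 17->4.5, 17->4.5, 21->6, 22->7, 24->8, 28->9, 31->10, 32->11, 34->12
Step 2: Rank sum for X: R1 = 2 + 4.5 + 6 + 7 + 9 = 28.5.
Step 3: U_X = R1 - n1(n1+1)/2 = 28.5 - 5*6/2 = 28.5 - 15 = 13.5.
       U_Y = n1*n2 - U_X = 35 - 13.5 = 21.5.
Step 4: Ties are present, so use the tie-corrected normal approximation (with continuity correction) for the p-value.
Step 5: p-value = 0.569088; compare to alpha = 0.1. fail to reject H0.

U_X = 13.5, p = 0.569088, fail to reject H0 at alpha = 0.1.


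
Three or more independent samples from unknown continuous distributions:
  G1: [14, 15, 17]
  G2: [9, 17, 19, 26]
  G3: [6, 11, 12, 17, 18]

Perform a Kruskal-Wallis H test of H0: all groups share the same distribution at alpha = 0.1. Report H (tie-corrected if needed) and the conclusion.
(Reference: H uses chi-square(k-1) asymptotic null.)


Step 1: Combine all N = 12 observations and assign midranks.
sorted (value, group, rank): (6,G3,1), (9,G2,2), (11,G3,3), (12,G3,4), (14,G1,5), (15,G1,6), (17,G1,8), (17,G2,8), (17,G3,8), (18,G3,10), (19,G2,11), (26,G2,12)
Step 2: Sum ranks within each group.
R_1 = 19 (n_1 = 3)
R_2 = 33 (n_2 = 4)
R_3 = 26 (n_3 = 5)
Step 3: H = 12/(N(N+1)) * sum(R_i^2/n_i) - 3(N+1)
     = 12/(12*13) * (19^2/3 + 33^2/4 + 26^2/5) - 3*13
     = 0.076923 * 527.783 - 39
     = 1.598718.
Step 4: Ties present; correction factor C = 1 - 24/(12^3 - 12) = 0.986014. Corrected H = 1.598718 / 0.986014 = 1.621395.
Step 5: Under H0, H ~ chi^2(2); p-value = 0.444548.
Step 6: alpha = 0.1. fail to reject H0.

H = 1.6214, df = 2, p = 0.444548, fail to reject H0.


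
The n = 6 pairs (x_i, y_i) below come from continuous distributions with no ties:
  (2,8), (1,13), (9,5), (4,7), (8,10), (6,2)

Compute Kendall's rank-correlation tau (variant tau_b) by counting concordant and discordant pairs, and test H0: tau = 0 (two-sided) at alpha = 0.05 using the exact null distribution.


Step 1: Enumerate the 15 unordered pairs (i,j) with i<j and classify each by sign(x_j-x_i) * sign(y_j-y_i).
  (1,2):dx=-1,dy=+5->D; (1,3):dx=+7,dy=-3->D; (1,4):dx=+2,dy=-1->D; (1,5):dx=+6,dy=+2->C
  (1,6):dx=+4,dy=-6->D; (2,3):dx=+8,dy=-8->D; (2,4):dx=+3,dy=-6->D; (2,5):dx=+7,dy=-3->D
  (2,6):dx=+5,dy=-11->D; (3,4):dx=-5,dy=+2->D; (3,5):dx=-1,dy=+5->D; (3,6):dx=-3,dy=-3->C
  (4,5):dx=+4,dy=+3->C; (4,6):dx=+2,dy=-5->D; (5,6):dx=-2,dy=-8->C
Step 2: C = 4, D = 11, total pairs = 15.
Step 3: tau = (C - D)/(n(n-1)/2) = (4 - 11)/15 = -0.466667.
Step 4: Exact two-sided p-value (enumerate n! = 720 permutations of y under H0): p = 0.272222.
Step 5: alpha = 0.05. fail to reject H0.

tau_b = -0.4667 (C=4, D=11), p = 0.272222, fail to reject H0.


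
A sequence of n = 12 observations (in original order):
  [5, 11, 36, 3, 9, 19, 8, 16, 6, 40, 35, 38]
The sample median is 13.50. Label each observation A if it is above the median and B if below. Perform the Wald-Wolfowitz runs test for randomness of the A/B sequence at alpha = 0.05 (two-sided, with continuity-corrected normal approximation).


Step 1: Compute median = 13.50; label A = above, B = below.
Labels in order: BBABBABABAAA  (n_A = 6, n_B = 6)
Step 2: Count runs R = 8.
Step 3: Under H0 (random ordering), E[R] = 2*n_A*n_B/(n_A+n_B) + 1 = 2*6*6/12 + 1 = 7.0000.
        Var[R] = 2*n_A*n_B*(2*n_A*n_B - n_A - n_B) / ((n_A+n_B)^2 * (n_A+n_B-1)) = 4320/1584 = 2.7273.
        SD[R] = 1.6514.
Step 4: Continuity-corrected z = (R - 0.5 - E[R]) / SD[R] = (8 - 0.5 - 7.0000) / 1.6514 = 0.3028.
Step 5: Two-sided p-value via normal approximation = 2*(1 - Phi(|z|)) = 0.762069.
Step 6: alpha = 0.05. fail to reject H0.

R = 8, z = 0.3028, p = 0.762069, fail to reject H0.


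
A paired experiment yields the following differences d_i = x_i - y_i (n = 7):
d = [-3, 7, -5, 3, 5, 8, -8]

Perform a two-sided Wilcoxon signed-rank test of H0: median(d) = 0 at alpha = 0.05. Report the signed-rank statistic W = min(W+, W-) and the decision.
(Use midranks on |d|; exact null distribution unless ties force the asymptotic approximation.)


Step 1: Drop any zero differences (none here) and take |d_i|.
|d| = [3, 7, 5, 3, 5, 8, 8]
Step 2: Midrank |d_i| (ties get averaged ranks).
ranks: |3|->1.5, |7|->5, |5|->3.5, |3|->1.5, |5|->3.5, |8|->6.5, |8|->6.5
Step 3: Attach original signs; sum ranks with positive sign and with negative sign.
W+ = 5 + 1.5 + 3.5 + 6.5 = 16.5
W- = 1.5 + 3.5 + 6.5 = 11.5
(Check: W+ + W- = 28 should equal n(n+1)/2 = 28.)
Step 4: Test statistic W = min(W+, W-) = 11.5.
Step 5: Ties in |d|, so use the tie-corrected normal approximation.
        E[W] = n(n+1)/4 = 7*8/4 = 14.
        Tie groups: |d|=3 (t=2), |d|=5 (t=2), |d|=8 (t=2); sum(t^3 - t) = 18.
        Var[W] = n(n+1)(2n+1)/24 - sum(t^3-t)/48 = 840/24 - 18/48 = 34.625.
        z = (W - E[W]) / sqrt(Var[W]) = (11.5 - 14) / 5.8843 = -0.4249.
        Two-sided p = 2*Phi(z) = 0.670939.
Step 6: alpha = 0.05. fail to reject H0.

W+ = 16.5, W- = 11.5, W = min = 11.5, p = 0.670939, fail to reject H0.


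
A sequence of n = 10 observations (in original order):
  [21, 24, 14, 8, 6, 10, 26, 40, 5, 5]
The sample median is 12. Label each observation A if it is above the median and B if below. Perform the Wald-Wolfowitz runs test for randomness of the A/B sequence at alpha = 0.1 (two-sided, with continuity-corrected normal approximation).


Step 1: Compute median = 12; label A = above, B = below.
Labels in order: AAABBBAABB  (n_A = 5, n_B = 5)
Step 2: Count runs R = 4.
Step 3: Under H0 (random ordering), E[R] = 2*n_A*n_B/(n_A+n_B) + 1 = 2*5*5/10 + 1 = 6.0000.
        Var[R] = 2*n_A*n_B*(2*n_A*n_B - n_A - n_B) / ((n_A+n_B)^2 * (n_A+n_B-1)) = 2000/900 = 2.2222.
        SD[R] = 1.4907.
Step 4: Continuity-corrected z = (R + 0.5 - E[R]) / SD[R] = (4 + 0.5 - 6.0000) / 1.4907 = -1.0062.
Step 5: Two-sided p-value via normal approximation = 2*(1 - Phi(|z|)) = 0.314305.
Step 6: alpha = 0.1. fail to reject H0.

R = 4, z = -1.0062, p = 0.314305, fail to reject H0.


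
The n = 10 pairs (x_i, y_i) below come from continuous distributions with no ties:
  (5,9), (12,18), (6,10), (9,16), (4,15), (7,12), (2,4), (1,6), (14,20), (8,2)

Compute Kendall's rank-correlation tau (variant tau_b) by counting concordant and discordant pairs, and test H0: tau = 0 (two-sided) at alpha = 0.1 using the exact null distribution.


Step 1: Enumerate the 45 unordered pairs (i,j) with i<j and classify each by sign(x_j-x_i) * sign(y_j-y_i).
  (1,2):dx=+7,dy=+9->C; (1,3):dx=+1,dy=+1->C; (1,4):dx=+4,dy=+7->C; (1,5):dx=-1,dy=+6->D
  (1,6):dx=+2,dy=+3->C; (1,7):dx=-3,dy=-5->C; (1,8):dx=-4,dy=-3->C; (1,9):dx=+9,dy=+11->C
  (1,10):dx=+3,dy=-7->D; (2,3):dx=-6,dy=-8->C; (2,4):dx=-3,dy=-2->C; (2,5):dx=-8,dy=-3->C
  (2,6):dx=-5,dy=-6->C; (2,7):dx=-10,dy=-14->C; (2,8):dx=-11,dy=-12->C; (2,9):dx=+2,dy=+2->C
  (2,10):dx=-4,dy=-16->C; (3,4):dx=+3,dy=+6->C; (3,5):dx=-2,dy=+5->D; (3,6):dx=+1,dy=+2->C
  (3,7):dx=-4,dy=-6->C; (3,8):dx=-5,dy=-4->C; (3,9):dx=+8,dy=+10->C; (3,10):dx=+2,dy=-8->D
  (4,5):dx=-5,dy=-1->C; (4,6):dx=-2,dy=-4->C; (4,7):dx=-7,dy=-12->C; (4,8):dx=-8,dy=-10->C
  (4,9):dx=+5,dy=+4->C; (4,10):dx=-1,dy=-14->C; (5,6):dx=+3,dy=-3->D; (5,7):dx=-2,dy=-11->C
  (5,8):dx=-3,dy=-9->C; (5,9):dx=+10,dy=+5->C; (5,10):dx=+4,dy=-13->D; (6,7):dx=-5,dy=-8->C
  (6,8):dx=-6,dy=-6->C; (6,9):dx=+7,dy=+8->C; (6,10):dx=+1,dy=-10->D; (7,8):dx=-1,dy=+2->D
  (7,9):dx=+12,dy=+16->C; (7,10):dx=+6,dy=-2->D; (8,9):dx=+13,dy=+14->C; (8,10):dx=+7,dy=-4->D
  (9,10):dx=-6,dy=-18->C
Step 2: C = 35, D = 10, total pairs = 45.
Step 3: tau = (C - D)/(n(n-1)/2) = (35 - 10)/45 = 0.555556.
Step 4: Exact two-sided p-value (enumerate n! = 3628800 permutations of y under H0): p = 0.028609.
Step 5: alpha = 0.1. reject H0.

tau_b = 0.5556 (C=35, D=10), p = 0.028609, reject H0.


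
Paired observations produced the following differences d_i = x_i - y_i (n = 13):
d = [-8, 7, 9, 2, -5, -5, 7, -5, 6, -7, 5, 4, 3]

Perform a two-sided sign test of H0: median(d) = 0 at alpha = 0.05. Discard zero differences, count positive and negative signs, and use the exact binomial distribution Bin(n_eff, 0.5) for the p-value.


Step 1: Discard zero differences. Original n = 13; n_eff = number of nonzero differences = 13.
Nonzero differences (with sign): -8, +7, +9, +2, -5, -5, +7, -5, +6, -7, +5, +4, +3
Step 2: Count signs: positive = 8, negative = 5.
Step 3: Under H0: P(positive) = 0.5, so the number of positives S ~ Bin(13, 0.5).
Step 4: Two-sided exact p-value = sum of Bin(13,0.5) probabilities at or below the observed probability = 0.581055.
Step 5: alpha = 0.05. fail to reject H0.

n_eff = 13, pos = 8, neg = 5, p = 0.581055, fail to reject H0.
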